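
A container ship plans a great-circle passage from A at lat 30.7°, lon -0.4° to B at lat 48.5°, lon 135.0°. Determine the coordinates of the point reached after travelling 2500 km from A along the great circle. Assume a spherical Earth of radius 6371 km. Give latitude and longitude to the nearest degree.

Write both endpoints as unit vectors p₁, p₂ with components (cos φ cos λ, cos φ sin λ, sin φ).
The central angle between the endpoints is δ = arccos(p₁·p₂) ≈ 1.594 rad (91.3°). The total great-circle distance is δ·R ≈ 1.594 × 6371 ≈ 10156 km, so the target fraction is f = 2500/10156 ≈ 0.246.
Interpolate at f ≈ 0.246 with slerp weights a = sin((1−f)δ)/sin δ ≈ 0.933, b = sin(fδ)/sin δ ≈ 0.383.
p = a·p₁ + b·p₂ ≈ (0.623, 0.174, 0.763); φ = arcsin(p_z) ≈ 49.71°, λ = atan2(p_y, p_x) ≈ 15.57°.

≈ lat 50°, lon 16°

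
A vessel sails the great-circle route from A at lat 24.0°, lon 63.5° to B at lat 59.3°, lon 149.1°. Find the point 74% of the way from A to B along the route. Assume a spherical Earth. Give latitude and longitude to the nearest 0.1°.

Convert each endpoint to a unit vector on the sphere (x = cos φ cos λ, y = cos φ sin λ, z = sin φ).
The central angle between the endpoints is δ = arccos(p₁·p₂) ≈ 1.175 rad (67.3°).
Interpolate at f = 0.74 with slerp weights a = sin((1−f)δ)/sin δ ≈ 0.326, b = sin(fδ)/sin δ ≈ 0.828.
p = a·p₁ + b·p₂ ≈ (-0.230, 0.484, 0.845); φ = arcsin(p_z) ≈ 57.63°, λ = atan2(p_y, p_x) ≈ 115.42°.

≈ lat 57.6°, lon 115.4°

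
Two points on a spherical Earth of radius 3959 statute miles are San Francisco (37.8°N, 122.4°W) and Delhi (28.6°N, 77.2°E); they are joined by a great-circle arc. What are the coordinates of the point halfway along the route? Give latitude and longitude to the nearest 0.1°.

≈ 74.8°N, 140.4°E

Write both endpoints as unit vectors p₁, p₂ with components (cos φ cos λ, cos φ sin λ, sin φ).
The central angle between the endpoints is δ = arccos(p₁·p₂) ≈ 1.939 rad (111.1°).
Interpolate at f = 1/2 with slerp weights a = sin((1−f)δ)/sin δ ≈ 0.884, b = sin(fδ)/sin δ ≈ 0.884.
p = a·p₁ + b·p₂ ≈ (-0.202, 0.167, 0.965); φ = arcsin(p_z) ≈ 74.79°, λ = atan2(p_y, p_x) ≈ 140.45°.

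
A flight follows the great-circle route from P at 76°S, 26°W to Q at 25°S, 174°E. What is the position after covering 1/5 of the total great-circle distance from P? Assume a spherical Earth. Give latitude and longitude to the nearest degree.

The haversine formula gives a central angle δ ≈ 1.365 rad (78.2°) between the endpoints.
Interpolate at f = 1/5 with slerp weights a = sin((1−f)δ)/sin δ ≈ 0.907, b = sin(fδ)/sin δ ≈ 0.275.
p = a·p₁ + b·p₂ ≈ (-0.051, -0.070, -0.996); φ = arcsin(p_z) ≈ -85.02°, λ = atan2(p_y, p_x) ≈ -126.13°.

≈ 85°S, 126°W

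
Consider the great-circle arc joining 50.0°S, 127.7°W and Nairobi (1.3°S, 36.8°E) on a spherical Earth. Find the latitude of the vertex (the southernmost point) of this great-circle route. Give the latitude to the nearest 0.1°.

≈ 77.6°S

The great circle lies in the plane with unit normal n̂ = (p₁ × p₂)/|p₁ × p₂|.
Here n̂_z ≈ +0.215; the vertex latitude is φ_max = arccos|n̂_z| ≈ 77.6°.
Check via Clairaut: cos φ_max = |cos φ₁| · sin C = cos(50.0°)·sin(160.5°) ≈ 0.215, again giving ≈ 77.6°.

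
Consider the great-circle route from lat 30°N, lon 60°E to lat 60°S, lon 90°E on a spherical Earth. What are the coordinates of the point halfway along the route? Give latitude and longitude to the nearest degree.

≈ lat 15°S, lon 71°E

Convert each endpoint to a unit vector on the sphere (x = cos φ cos λ, y = cos φ sin λ, z = sin φ).
The central angle between the endpoints is δ = arccos(p₁·p₂) ≈ 1.629 rad (93.3°).
Interpolate at f = 1/2 with slerp weights a = sin((1−f)δ)/sin δ ≈ 0.729, b = sin(fδ)/sin δ ≈ 0.729.
p = a·p₁ + b·p₂ ≈ (0.315, 0.911, -0.267); φ = arcsin(p_z) ≈ -15.47°, λ = atan2(p_y, p_x) ≈ 70.89°.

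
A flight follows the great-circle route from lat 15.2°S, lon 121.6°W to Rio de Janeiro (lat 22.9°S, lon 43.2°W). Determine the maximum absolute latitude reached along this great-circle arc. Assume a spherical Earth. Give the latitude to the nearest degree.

The great circle lies in the plane with unit normal n̂ = (p₁ × p₂)/|p₁ × p₂|.
Here n̂_z ≈ +0.907; the vertex latitude is φ_max = arccos|n̂_z| ≈ 24.9°.

≈ 25°S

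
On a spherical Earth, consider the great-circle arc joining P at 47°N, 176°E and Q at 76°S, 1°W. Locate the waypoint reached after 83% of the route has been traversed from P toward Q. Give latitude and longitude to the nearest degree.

≈ 78°S, 170°E

From cos δ = sin φ₁ sin φ₂ + cos φ₁ cos φ₂ cos Δλ, the central angle is δ ≈ 2.635 rad (151.0°).
Interpolate at f = 0.83 with slerp weights a = sin((1−f)δ)/sin δ ≈ 0.893, b = sin(fδ)/sin δ ≈ 1.682.
p = a·p₁ + b·p₂ ≈ (-0.200, 0.035, -0.979); φ = arcsin(p_z) ≈ -78.25°, λ = atan2(p_y, p_x) ≈ 170.00°.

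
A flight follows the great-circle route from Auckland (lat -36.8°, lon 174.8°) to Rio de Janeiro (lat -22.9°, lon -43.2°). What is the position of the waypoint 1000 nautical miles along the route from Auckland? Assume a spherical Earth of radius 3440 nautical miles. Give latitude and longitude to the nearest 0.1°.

≈ lat -49.2°, lon -169.8°

The haversine formula gives a central angle δ ≈ 1.926 rad (110.4°) between the endpoints. The total great-circle distance is δ·R ≈ 1.926 × 3440 ≈ 6627 nmi, so the target fraction is f = 1000/6627 ≈ 0.151.
Interpolate at f ≈ 0.151 with slerp weights a = sin((1−f)δ)/sin δ ≈ 1.064, b = sin(fδ)/sin δ ≈ 0.306.
p = a·p₁ + b·p₂ ≈ (-0.644, -0.116, -0.757); φ = arcsin(p_z) ≈ -49.17°, λ = atan2(p_y, p_x) ≈ -169.82°.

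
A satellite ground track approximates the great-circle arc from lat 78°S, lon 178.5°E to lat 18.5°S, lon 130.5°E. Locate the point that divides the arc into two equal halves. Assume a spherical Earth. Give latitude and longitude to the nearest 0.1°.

From cos δ = sin φ₁ sin φ₂ + cos φ₁ cos φ₂ cos Δλ, the central angle is δ ≈ 1.113 rad (63.7°).
Interpolate at f = 1/2 with slerp weights a = sin((1−f)δ)/sin δ ≈ 0.589, b = sin(fδ)/sin δ ≈ 0.589.
p = a·p₁ + b·p₂ ≈ (-0.485, 0.428, -0.763); φ = arcsin(p_z) ≈ -49.71°, λ = atan2(p_y, p_x) ≈ 138.59°.

≈ lat 49.7°S, lon 138.6°E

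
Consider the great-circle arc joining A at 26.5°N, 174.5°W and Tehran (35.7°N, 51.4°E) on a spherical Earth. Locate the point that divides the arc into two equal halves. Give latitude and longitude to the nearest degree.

≈ 57°N, 125°E

Write both endpoints as unit vectors p₁, p₂ with components (cos φ cos λ, cos φ sin λ, sin φ).
The central angle between the endpoints is δ = arccos(p₁·p₂) ≈ 1.819 rad (104.2°).
Interpolate at f = 1/2 with slerp weights a = sin((1−f)δ)/sin δ ≈ 0.814, b = sin(fδ)/sin δ ≈ 0.814.
p = a·p₁ + b·p₂ ≈ (-0.313, 0.447, 0.838); φ = arcsin(p_z) ≈ 56.95°, λ = atan2(p_y, p_x) ≈ 124.99°.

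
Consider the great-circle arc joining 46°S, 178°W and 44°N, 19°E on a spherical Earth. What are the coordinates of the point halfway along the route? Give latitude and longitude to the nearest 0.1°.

Convert each endpoint to a unit vector on the sphere (x = cos φ cos λ, y = cos φ sin λ, z = sin φ).
The central angle between the endpoints is δ = arccos(p₁·p₂) ≈ 2.929 rad (167.8°).
Interpolate at f = 1/2 with slerp weights a = sin((1−f)δ)/sin δ ≈ 4.720, b = sin(fδ)/sin δ ≈ 4.720.
p = a·p₁ + b·p₂ ≈ (-0.066, 0.991, -0.116); φ = arcsin(p_z) ≈ -6.69°, λ = atan2(p_y, p_x) ≈ 93.84°.

≈ 6.7°S, 93.8°E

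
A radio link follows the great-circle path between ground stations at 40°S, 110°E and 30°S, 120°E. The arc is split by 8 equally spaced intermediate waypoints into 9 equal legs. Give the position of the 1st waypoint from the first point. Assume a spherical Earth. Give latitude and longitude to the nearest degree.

≈ 39°S, 111°E

Write both endpoints as unit vectors p₁, p₂ with components (cos φ cos λ, cos φ sin λ, sin φ).
The central angle between the endpoints is δ = arccos(p₁·p₂) ≈ 0.225 rad (12.9°).
Interpolate at f = 1/9 with slerp weights a = sin((1−f)δ)/sin δ ≈ 0.890, b = sin(fδ)/sin δ ≈ 0.112.
p = a·p₁ + b·p₂ ≈ (-0.282, 0.725, -0.628); φ = arcsin(p_z) ≈ -38.93°, λ = atan2(p_y, p_x) ≈ 111.24°.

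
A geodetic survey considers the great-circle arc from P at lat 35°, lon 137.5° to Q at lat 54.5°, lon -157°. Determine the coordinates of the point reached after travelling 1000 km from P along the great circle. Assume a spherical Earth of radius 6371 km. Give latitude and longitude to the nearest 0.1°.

≈ lat 41.1°, lon 145.9°

Write both endpoints as unit vectors p₁, p₂ with components (cos φ cos λ, cos φ sin λ, sin φ).
The central angle between the endpoints is δ = arccos(p₁·p₂) ≈ 0.844 rad (48.4°). The total great-circle distance is δ·R ≈ 0.844 × 6371 ≈ 5379 km, so the target fraction is f = 1000/5379 ≈ 0.186.
Interpolate at f ≈ 0.186 with slerp weights a = sin((1−f)δ)/sin δ ≈ 0.849, b = sin(fδ)/sin δ ≈ 0.209.
p = a·p₁ + b·p₂ ≈ (-0.624, 0.422, 0.657); φ = arcsin(p_z) ≈ 41.08°, λ = atan2(p_y, p_x) ≈ 145.93°.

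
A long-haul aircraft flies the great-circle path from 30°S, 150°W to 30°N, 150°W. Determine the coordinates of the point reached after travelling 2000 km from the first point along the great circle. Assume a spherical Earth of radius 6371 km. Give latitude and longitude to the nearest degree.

≈ 12°S, 150°W

Convert each endpoint to a unit vector on the sphere (x = cos φ cos λ, y = cos φ sin λ, z = sin φ).
The central angle between the endpoints is δ = arccos(p₁·p₂) ≈ 1.047 rad (60.0°). The total great-circle distance is δ·R ≈ 1.047 × 6371 ≈ 6672 km, so the target fraction is f = 2000/6672 ≈ 0.300.
Interpolate at f ≈ 0.300 with slerp weights a = sin((1−f)δ)/sin δ ≈ 0.773, b = sin(fδ)/sin δ ≈ 0.357.
p = a·p₁ + b·p₂ ≈ (-0.847, -0.489, -0.208); φ = arcsin(p_z) ≈ -12.01°, λ = atan2(p_y, p_x) ≈ -150.00°.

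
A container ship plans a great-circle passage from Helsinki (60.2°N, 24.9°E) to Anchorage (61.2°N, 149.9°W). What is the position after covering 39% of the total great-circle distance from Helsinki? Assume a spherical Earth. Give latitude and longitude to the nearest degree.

Write both endpoints as unit vectors p₁, p₂ with components (cos φ cos λ, cos φ sin λ, sin φ).
The central angle between the endpoints is δ = arccos(p₁·p₂) ≈ 1.022 rad (58.5°).
Interpolate at f = 0.39 with slerp weights a = sin((1−f)δ)/sin δ ≈ 0.684, b = sin(fδ)/sin δ ≈ 0.455.
p = a·p₁ + b·p₂ ≈ (0.119, 0.033, 0.992); φ = arcsin(p_z) ≈ 82.91°, λ = atan2(p_y, p_x) ≈ 15.64°.

≈ 83°N, 16°E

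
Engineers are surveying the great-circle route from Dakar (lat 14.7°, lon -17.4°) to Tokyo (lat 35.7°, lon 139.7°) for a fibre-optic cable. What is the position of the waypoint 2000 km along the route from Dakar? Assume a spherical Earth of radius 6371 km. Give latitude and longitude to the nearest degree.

≈ lat 31°, lon -9°

Convert each endpoint to a unit vector on the sphere (x = cos φ cos λ, y = cos φ sin λ, z = sin φ).
The central angle between the endpoints is δ = arccos(p₁·p₂) ≈ 2.184 rad (125.1°). The total great-circle distance is δ·R ≈ 2.184 × 6371 ≈ 13914 km, so the target fraction is f = 2000/13914 ≈ 0.144.
Interpolate at f ≈ 0.144 with slerp weights a = sin((1−f)δ)/sin δ ≈ 1.168, b = sin(fδ)/sin δ ≈ 0.378.
p = a·p₁ + b·p₂ ≈ (0.845, -0.140, 0.517); φ = arcsin(p_z) ≈ 31.12°, λ = atan2(p_y, p_x) ≈ -9.39°.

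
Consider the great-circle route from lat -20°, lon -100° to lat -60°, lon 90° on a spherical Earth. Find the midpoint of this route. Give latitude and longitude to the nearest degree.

Write both endpoints as unit vectors p₁, p₂ with components (cos φ cos λ, cos φ sin λ, sin φ).
The central angle between the endpoints is δ = arccos(p₁·p₂) ≈ 1.738 rad (99.6°).
Interpolate at f = 1/2 with slerp weights a = sin((1−f)δ)/sin δ ≈ 0.775, b = sin(fδ)/sin δ ≈ 0.775.
p = a·p₁ + b·p₂ ≈ (-0.126, -0.329, -0.936); φ = arcsin(p_z) ≈ -69.34°, λ = atan2(p_y, p_x) ≈ -110.99°.

≈ lat -69°, lon -111°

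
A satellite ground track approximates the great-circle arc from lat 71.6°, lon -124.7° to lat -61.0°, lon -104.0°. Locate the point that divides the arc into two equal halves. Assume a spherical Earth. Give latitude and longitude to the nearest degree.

Write both endpoints as unit vectors p₁, p₂ with components (cos φ cos λ, cos φ sin λ, sin φ).
The central angle between the endpoints is δ = arccos(p₁·p₂) ≈ 2.328 rad (133.4°).
Interpolate at f = 1/2 with slerp weights a = sin((1−f)δ)/sin δ ≈ 1.263, b = sin(fδ)/sin δ ≈ 1.263.
p = a·p₁ + b·p₂ ≈ (-0.375, -0.922, 0.094); φ = arcsin(p_z) ≈ 5.38°, λ = atan2(p_y, p_x) ≈ -112.14°.

≈ lat 5°, lon -112°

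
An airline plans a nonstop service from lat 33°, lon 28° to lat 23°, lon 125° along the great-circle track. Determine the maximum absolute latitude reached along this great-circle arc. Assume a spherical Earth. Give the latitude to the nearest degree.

≈ 39°

The great circle lies in the plane with unit normal n̂ = (p₁ × p₂)/|p₁ × p₂|.
Here n̂_z ≈ +0.772; the vertex latitude is φ_max = arccos|n̂_z| ≈ 39.5°.
Check via Clairaut: cos φ_max = |cos φ₁| · sin C = cos(33.0°)·sin(66.9°) ≈ 0.772, again giving ≈ 39.5°.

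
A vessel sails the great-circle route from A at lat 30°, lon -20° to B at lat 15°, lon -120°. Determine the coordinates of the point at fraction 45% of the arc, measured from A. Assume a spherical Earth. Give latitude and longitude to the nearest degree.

Convert each endpoint to a unit vector on the sphere (x = cos φ cos λ, y = cos φ sin λ, z = sin φ).
The central angle between the endpoints is δ = arccos(p₁·p₂) ≈ 1.587 rad (90.9°).
Interpolate at f = 0.45 with slerp weights a = sin((1−f)δ)/sin δ ≈ 0.766, b = sin(fδ)/sin δ ≈ 0.655.
p = a·p₁ + b·p₂ ≈ (0.307, -0.775, 0.553); φ = arcsin(p_z) ≈ 33.54°, λ = atan2(p_y, p_x) ≈ -68.37°.

≈ lat 34°, lon -68°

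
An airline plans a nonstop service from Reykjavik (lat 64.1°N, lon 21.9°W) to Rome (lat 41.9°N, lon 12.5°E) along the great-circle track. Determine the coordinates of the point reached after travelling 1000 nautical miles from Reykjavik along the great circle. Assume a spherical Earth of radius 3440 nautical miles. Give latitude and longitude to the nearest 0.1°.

≈ lat 52.7°N, lon 1.8°E

The haversine formula gives a central angle δ ≈ 0.518 rad (29.7°) between the endpoints. The total great-circle distance is δ·R ≈ 0.518 × 3440 ≈ 1781 nmi, so the target fraction is f = 1000/1781 ≈ 0.562.
Interpolate at f ≈ 0.562 with slerp weights a = sin((1−f)δ)/sin δ ≈ 0.455, b = sin(fδ)/sin δ ≈ 0.579.
p = a·p₁ + b·p₂ ≈ (0.605, 0.019, 0.796); φ = arcsin(p_z) ≈ 52.73°, λ = atan2(p_y, p_x) ≈ 1.82°.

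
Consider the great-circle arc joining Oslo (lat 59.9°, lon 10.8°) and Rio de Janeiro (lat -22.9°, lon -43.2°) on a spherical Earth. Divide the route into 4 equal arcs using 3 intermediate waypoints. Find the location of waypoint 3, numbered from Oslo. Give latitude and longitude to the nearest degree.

The haversine formula gives a central angle δ ≈ 1.636 rad (93.7°) between the endpoints.
Interpolate at f = 3/4 with slerp weights a = sin((1−f)δ)/sin δ ≈ 0.399, b = sin(fδ)/sin δ ≈ 0.943.
p = a·p₁ + b·p₂ ≈ (0.830, -0.557, -0.022); φ = arcsin(p_z) ≈ -1.28°, λ = atan2(p_y, p_x) ≈ -33.89°.

≈ lat -1°, lon -34°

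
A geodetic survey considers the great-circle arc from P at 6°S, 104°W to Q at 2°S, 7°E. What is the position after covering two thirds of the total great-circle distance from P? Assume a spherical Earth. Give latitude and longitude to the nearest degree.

Convert each endpoint to a unit vector on the sphere (x = cos φ cos λ, y = cos φ sin λ, z = sin φ).
The central angle between the endpoints is δ = arccos(p₁·p₂) ≈ 1.931 rad (110.6°).
Interpolate at f = 2/3 with slerp weights a = sin((1−f)δ)/sin δ ≈ 0.641, b = sin(fδ)/sin δ ≈ 1.026.
p = a·p₁ + b·p₂ ≈ (0.863, -0.494, -0.103); φ = arcsin(p_z) ≈ -5.90°, λ = atan2(p_y, p_x) ≈ -29.77°.

≈ 6°S, 30°W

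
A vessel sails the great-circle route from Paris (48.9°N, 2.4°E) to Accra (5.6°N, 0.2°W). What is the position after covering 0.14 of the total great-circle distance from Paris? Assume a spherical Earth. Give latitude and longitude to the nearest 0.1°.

Convert each endpoint to a unit vector on the sphere (x = cos φ cos λ, y = cos φ sin λ, z = sin φ).
The central angle between the endpoints is δ = arccos(p₁·p₂) ≈ 0.757 rad (43.4°).
Interpolate at f = 0.14 with slerp weights a = sin((1−f)δ)/sin δ ≈ 0.882, b = sin(fδ)/sin δ ≈ 0.154.
p = a·p₁ + b·p₂ ≈ (0.733, 0.024, 0.680); φ = arcsin(p_z) ≈ 42.84°, λ = atan2(p_y, p_x) ≈ 1.86°.

≈ 42.8°N, 1.9°E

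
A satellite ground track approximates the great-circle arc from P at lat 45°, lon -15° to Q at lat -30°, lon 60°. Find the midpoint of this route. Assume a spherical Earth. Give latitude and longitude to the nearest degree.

Convert each endpoint to a unit vector on the sphere (x = cos φ cos λ, y = cos φ sin λ, z = sin φ).
The central angle between the endpoints is δ = arccos(p₁·p₂) ≈ 1.767 rad (101.2°).
Interpolate at f = 1/2 with slerp weights a = sin((1−f)δ)/sin δ ≈ 0.788, b = sin(fδ)/sin δ ≈ 0.788.
p = a·p₁ + b·p₂ ≈ (0.880, 0.447, 0.163); φ = arcsin(p_z) ≈ 9.39°, λ = atan2(p_y, p_x) ≈ 26.93°.

≈ lat 9°, lon 27°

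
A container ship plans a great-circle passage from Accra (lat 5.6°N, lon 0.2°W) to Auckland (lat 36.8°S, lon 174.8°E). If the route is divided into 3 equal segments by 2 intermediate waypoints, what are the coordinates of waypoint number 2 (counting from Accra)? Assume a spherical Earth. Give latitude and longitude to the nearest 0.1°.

≈ lat 81.7°S, lon 114.2°E

Write both endpoints as unit vectors p₁, p₂ with components (cos φ cos λ, cos φ sin λ, sin φ).
The central angle between the endpoints is δ = arccos(p₁·p₂) ≈ 2.591 rad (148.5°).
Interpolate at f = 2/3 with slerp weights a = sin((1−f)δ)/sin δ ≈ 1.454, b = sin(fδ)/sin δ ≈ 1.889.
p = a·p₁ + b·p₂ ≈ (-0.059, 0.132, -0.989); φ = arcsin(p_z) ≈ -81.68°, λ = atan2(p_y, p_x) ≈ 114.20°.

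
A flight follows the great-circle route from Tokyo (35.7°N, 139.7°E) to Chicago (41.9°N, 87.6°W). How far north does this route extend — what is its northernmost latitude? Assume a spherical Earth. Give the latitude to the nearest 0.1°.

≈ 63.6°N

The great circle lies in the plane with unit normal n̂ = (p₁ × p₂)/|p₁ × p₂|.
Here n̂_z ≈ +0.444; the vertex latitude is φ_max = arccos|n̂_z| ≈ 63.6°.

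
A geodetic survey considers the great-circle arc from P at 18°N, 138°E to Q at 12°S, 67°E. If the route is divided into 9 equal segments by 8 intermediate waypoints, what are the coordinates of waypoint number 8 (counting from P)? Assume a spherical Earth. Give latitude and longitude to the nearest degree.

Write both endpoints as unit vectors p₁, p₂ with components (cos φ cos λ, cos φ sin λ, sin φ).
The central angle between the endpoints is δ = arccos(p₁·p₂) ≈ 1.330 rad (76.2°).
Interpolate at f = 8/9 with slerp weights a = sin((1−f)δ)/sin δ ≈ 0.152, b = sin(fδ)/sin δ ≈ 0.953.
p = a·p₁ + b·p₂ ≈ (0.257, 0.954, -0.151); φ = arcsin(p_z) ≈ -8.70°, λ = atan2(p_y, p_x) ≈ 74.93°.

≈ 9°S, 75°E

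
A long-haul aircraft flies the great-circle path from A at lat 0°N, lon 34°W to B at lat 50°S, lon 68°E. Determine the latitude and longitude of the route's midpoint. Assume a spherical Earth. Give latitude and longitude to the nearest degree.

From cos δ = sin φ₁ sin φ₂ + cos φ₁ cos φ₂ cos Δλ, the central angle is δ ≈ 1.705 rad (97.7°).
Interpolate at f = 1/2 with slerp weights a = sin((1−f)δ)/sin δ ≈ 0.760, b = sin(fδ)/sin δ ≈ 0.760.
p = a·p₁ + b·p₂ ≈ (0.813, 0.028, -0.582); φ = arcsin(p_z) ≈ -35.59°, λ = atan2(p_y, p_x) ≈ 1.97°.

≈ lat 36°S, lon 2°E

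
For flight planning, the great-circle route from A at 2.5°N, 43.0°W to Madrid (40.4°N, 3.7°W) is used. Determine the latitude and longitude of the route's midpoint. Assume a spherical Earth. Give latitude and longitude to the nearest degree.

≈ 23°N, 26°W

The haversine formula gives a central angle δ ≈ 0.906 rad (51.9°) between the endpoints.
Interpolate at f = 1/2 with slerp weights a = sin((1−f)δ)/sin δ ≈ 0.556, b = sin(fδ)/sin δ ≈ 0.556.
p = a·p₁ + b·p₂ ≈ (0.829, -0.406, 0.385); φ = arcsin(p_z) ≈ 22.62°, λ = atan2(p_y, p_x) ≈ -26.11°.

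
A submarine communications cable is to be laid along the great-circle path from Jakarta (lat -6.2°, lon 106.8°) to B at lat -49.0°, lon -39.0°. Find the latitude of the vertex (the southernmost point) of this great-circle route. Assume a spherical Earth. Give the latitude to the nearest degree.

≈ -66°

The great circle lies in the plane with unit normal n̂ = (p₁ × p₂)/|p₁ × p₂|.
Here n̂_z ≈ -0.412; the vertex latitude is φ_max = arccos|n̂_z| ≈ 65.6°.
Check via Clairaut: cos φ_max = |cos φ₁| · sin C = cos(6.2°)·sin(155.5°) ≈ 0.412, again giving ≈ 65.6°.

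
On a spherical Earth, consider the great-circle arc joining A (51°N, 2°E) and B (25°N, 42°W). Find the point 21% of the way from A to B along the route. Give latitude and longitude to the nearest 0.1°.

≈ (47.1°N, 10.3°W)

From cos δ = sin φ₁ sin φ₂ + cos φ₁ cos φ₂ cos Δλ, the central angle is δ ≈ 0.740 rad (42.4°).
Interpolate at f = 0.21 with slerp weights a = sin((1−f)δ)/sin δ ≈ 0.818, b = sin(fδ)/sin δ ≈ 0.230.
p = a·p₁ + b·p₂ ≈ (0.669, -0.121, 0.733); φ = arcsin(p_z) ≈ 47.14°, λ = atan2(p_y, p_x) ≈ -10.27°.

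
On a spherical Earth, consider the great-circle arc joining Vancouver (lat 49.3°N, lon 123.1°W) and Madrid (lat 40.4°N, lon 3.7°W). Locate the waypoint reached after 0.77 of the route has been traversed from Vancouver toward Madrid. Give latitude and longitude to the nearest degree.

Write both endpoints as unit vectors p₁, p₂ with components (cos φ cos λ, cos φ sin λ, sin φ).
The central angle between the endpoints is δ = arccos(p₁·p₂) ≈ 1.321 rad (75.7°).
Interpolate at f = 0.77 with slerp weights a = sin((1−f)δ)/sin δ ≈ 0.309, b = sin(fδ)/sin δ ≈ 0.878.
p = a·p₁ + b·p₂ ≈ (0.557, -0.212, 0.803); φ = arcsin(p_z) ≈ 53.41°, λ = atan2(p_y, p_x) ≈ -20.81°.

≈ lat 53°N, lon 21°W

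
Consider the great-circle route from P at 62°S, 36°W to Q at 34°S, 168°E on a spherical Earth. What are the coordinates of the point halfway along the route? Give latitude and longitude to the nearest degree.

≈ 73°S, 166°W

Write both endpoints as unit vectors p₁, p₂ with components (cos φ cos λ, cos φ sin λ, sin φ).
The central angle between the endpoints is δ = arccos(p₁·p₂) ≈ 1.432 rad (82.1°).
Interpolate at f = 1/2 with slerp weights a = sin((1−f)δ)/sin δ ≈ 0.663, b = sin(fδ)/sin δ ≈ 0.663.
p = a·p₁ + b·p₂ ≈ (-0.286, -0.069, -0.956); φ = arcsin(p_z) ≈ -72.91°, λ = atan2(p_y, p_x) ≈ -166.49°.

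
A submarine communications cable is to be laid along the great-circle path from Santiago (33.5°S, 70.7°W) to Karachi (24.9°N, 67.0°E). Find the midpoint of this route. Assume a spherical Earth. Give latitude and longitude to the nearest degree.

Convert each endpoint to a unit vector on the sphere (x = cos φ cos λ, y = cos φ sin λ, z = sin φ).
The central angle between the endpoints is δ = arccos(p₁·p₂) ≈ 2.485 rad (142.4°).
Interpolate at f = 1/2 with slerp weights a = sin((1−f)δ)/sin δ ≈ 1.550, b = sin(fδ)/sin δ ≈ 1.550.
p = a·p₁ + b·p₂ ≈ (0.976, 0.074, -0.203); φ = arcsin(p_z) ≈ -11.70°, λ = atan2(p_y, p_x) ≈ 4.35°.

≈ 12°S, 4°E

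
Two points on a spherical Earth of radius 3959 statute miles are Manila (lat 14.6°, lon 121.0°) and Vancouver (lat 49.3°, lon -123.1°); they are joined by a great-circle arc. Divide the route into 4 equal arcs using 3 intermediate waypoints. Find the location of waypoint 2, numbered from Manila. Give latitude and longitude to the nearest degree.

From cos δ = sin φ₁ sin φ₂ + cos φ₁ cos φ₂ cos Δλ, the central angle is δ ≈ 1.655 rad (94.8°).
Interpolate at f = 2/4 with slerp weights a = sin((1−f)δ)/sin δ ≈ 0.739, b = sin(fδ)/sin δ ≈ 0.739.
p = a·p₁ + b·p₂ ≈ (-0.632, 0.209, 0.747); φ = arcsin(p_z) ≈ 48.29°, λ = atan2(p_y, p_x) ≈ 161.66°.

≈ lat 48°, lon 162°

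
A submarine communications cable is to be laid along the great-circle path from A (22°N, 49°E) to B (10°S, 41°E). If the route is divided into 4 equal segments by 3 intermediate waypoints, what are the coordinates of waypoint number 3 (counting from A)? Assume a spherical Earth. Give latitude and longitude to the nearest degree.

≈ (2°S, 43°E)

The haversine formula gives a central angle δ ≈ 0.575 rad (32.9°) between the endpoints.
Interpolate at f = 3/4 with slerp weights a = sin((1−f)δ)/sin δ ≈ 0.263, b = sin(fδ)/sin δ ≈ 0.769.
p = a·p₁ + b·p₂ ≈ (0.732, 0.681, -0.035); φ = arcsin(p_z) ≈ -1.99°, λ = atan2(p_y, p_x) ≈ 42.95°.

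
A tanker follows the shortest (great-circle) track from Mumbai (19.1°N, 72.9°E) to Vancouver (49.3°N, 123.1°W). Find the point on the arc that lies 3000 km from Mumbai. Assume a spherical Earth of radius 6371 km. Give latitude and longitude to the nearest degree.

Write both endpoints as unit vectors p₁, p₂ with components (cos φ cos λ, cos φ sin λ, sin φ).
The central angle between the endpoints is δ = arccos(p₁·p₂) ≈ 1.922 rad (110.1°). The total great-circle distance is δ·R ≈ 1.922 × 6371 ≈ 12247 km, so the target fraction is f = 3000/12247 ≈ 0.245.
Interpolate at f ≈ 0.245 with slerp weights a = sin((1−f)δ)/sin δ ≈ 1.058, b = sin(fδ)/sin δ ≈ 0.483.
p = a·p₁ + b·p₂ ≈ (0.122, 0.691, 0.712); φ = arcsin(p_z) ≈ 45.43°, λ = atan2(p_y, p_x) ≈ 80.01°.

≈ 45°N, 80°E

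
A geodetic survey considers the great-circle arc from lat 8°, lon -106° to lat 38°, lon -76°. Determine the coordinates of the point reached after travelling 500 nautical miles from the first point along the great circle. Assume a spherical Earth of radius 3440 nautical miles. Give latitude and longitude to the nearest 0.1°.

≈ lat 14.6°, lon -100.8°

Convert each endpoint to a unit vector on the sphere (x = cos φ cos λ, y = cos φ sin λ, z = sin φ).
The central angle between the endpoints is δ = arccos(p₁·p₂) ≈ 0.705 rad (40.4°). The total great-circle distance is δ·R ≈ 0.705 × 3440 ≈ 2426 nmi, so the target fraction is f = 500/2426 ≈ 0.206.
Interpolate at f ≈ 0.206 with slerp weights a = sin((1−f)δ)/sin δ ≈ 0.819, b = sin(fδ)/sin δ ≈ 0.223.
p = a·p₁ + b·p₂ ≈ (-0.181, -0.951, 0.252); φ = arcsin(p_z) ≈ 14.57°, λ = atan2(p_y, p_x) ≈ -100.78°.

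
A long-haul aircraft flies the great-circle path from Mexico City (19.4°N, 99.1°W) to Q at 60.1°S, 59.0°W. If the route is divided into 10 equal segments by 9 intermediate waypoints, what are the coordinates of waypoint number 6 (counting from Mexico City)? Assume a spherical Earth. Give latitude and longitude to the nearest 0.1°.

The haversine formula gives a central angle δ ≈ 1.499 rad (85.9°) between the endpoints.
Interpolate at f = 6/10 with slerp weights a = sin((1−f)δ)/sin δ ≈ 0.566, b = sin(fδ)/sin δ ≈ 0.785.
p = a·p₁ + b·p₂ ≈ (0.117, -0.862, -0.493); φ = arcsin(p_z) ≈ -29.51°, λ = atan2(p_y, p_x) ≈ -82.26°.

≈ 29.5°S, 82.3°W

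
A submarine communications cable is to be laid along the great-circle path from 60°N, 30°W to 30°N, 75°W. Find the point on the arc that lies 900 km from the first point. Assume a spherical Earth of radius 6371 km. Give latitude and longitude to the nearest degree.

Convert each endpoint to a unit vector on the sphere (x = cos φ cos λ, y = cos φ sin λ, z = sin φ).
The central angle between the endpoints is δ = arccos(p₁·p₂) ≈ 0.739 rad (42.3°). The total great-circle distance is δ·R ≈ 0.739 × 6371 ≈ 4708 km, so the target fraction is f = 900/4708 ≈ 0.191.
Interpolate at f ≈ 0.191 with slerp weights a = sin((1−f)δ)/sin δ ≈ 0.836, b = sin(fδ)/sin δ ≈ 0.209.
p = a·p₁ + b·p₂ ≈ (0.409, -0.384, 0.828); φ = arcsin(p_z) ≈ 55.90°, λ = atan2(p_y, p_x) ≈ -43.20°.

≈ 56°N, 43°W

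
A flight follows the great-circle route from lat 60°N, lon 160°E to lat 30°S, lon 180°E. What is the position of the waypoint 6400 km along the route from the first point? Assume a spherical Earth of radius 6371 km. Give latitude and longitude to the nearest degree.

≈ lat 4°N, lon 175°E

From cos δ = sin φ₁ sin φ₂ + cos φ₁ cos φ₂ cos Δλ, the central angle is δ ≈ 1.597 rad (91.5°). The total great-circle distance is δ·R ≈ 1.597 × 6371 ≈ 10174 km, so the target fraction is f = 6400/10174 ≈ 0.629.
Interpolate at f ≈ 0.629 with slerp weights a = sin((1−f)δ)/sin δ ≈ 0.559, b = sin(fδ)/sin δ ≈ 0.844.
p = a·p₁ + b·p₂ ≈ (-0.994, 0.096, 0.062); φ = arcsin(p_z) ≈ 3.53°, λ = atan2(p_y, p_x) ≈ 174.51°.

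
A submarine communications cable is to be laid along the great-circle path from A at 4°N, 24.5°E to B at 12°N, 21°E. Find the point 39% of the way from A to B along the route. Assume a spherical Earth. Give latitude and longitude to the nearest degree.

≈ 7°N, 23°E

Convert each endpoint to a unit vector on the sphere (x = cos φ cos λ, y = cos φ sin λ, z = sin φ).
The central angle between the endpoints is δ = arccos(p₁·p₂) ≈ 0.152 rad (8.7°).
Interpolate at f = 0.39 with slerp weights a = sin((1−f)δ)/sin δ ≈ 0.611, b = sin(fδ)/sin δ ≈ 0.391.
p = a·p₁ + b·p₂ ≈ (0.912, 0.390, 0.124); φ = arcsin(p_z) ≈ 7.12°, λ = atan2(p_y, p_x) ≈ 23.15°.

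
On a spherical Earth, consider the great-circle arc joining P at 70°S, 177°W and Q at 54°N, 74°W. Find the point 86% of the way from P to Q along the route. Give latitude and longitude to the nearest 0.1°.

≈ 36.3°N, 87.9°W

Convert each endpoint to a unit vector on the sphere (x = cos φ cos λ, y = cos φ sin λ, z = sin φ).
The central angle between the endpoints is δ = arccos(p₁·p₂) ≈ 2.507 rad (143.7°).
Interpolate at f = 0.86 with slerp weights a = sin((1−f)δ)/sin δ ≈ 0.580, b = sin(fδ)/sin δ ≈ 1.406.
p = a·p₁ + b·p₂ ≈ (0.030, -0.805, 0.593); φ = arcsin(p_z) ≈ 36.34°, λ = atan2(p_y, p_x) ≈ -87.89°.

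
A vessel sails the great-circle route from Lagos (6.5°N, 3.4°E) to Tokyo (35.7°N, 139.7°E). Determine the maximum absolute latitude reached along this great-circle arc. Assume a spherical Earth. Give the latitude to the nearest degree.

The great circle lies in the plane with unit normal n̂ = (p₁ × p₂)/|p₁ × p₂|.
Here n̂_z ≈ +0.651; the vertex latitude is φ_max = arccos|n̂_z| ≈ 49.4°.
Check via Clairaut: cos φ_max = |cos φ₁| · sin C = cos(6.5°)·sin(41.0°) ≈ 0.651, again giving ≈ 49.4°.

≈ 49°N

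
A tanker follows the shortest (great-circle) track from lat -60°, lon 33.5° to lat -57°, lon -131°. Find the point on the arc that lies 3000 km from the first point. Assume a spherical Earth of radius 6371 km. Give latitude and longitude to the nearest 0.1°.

Write both endpoints as unit vectors p₁, p₂ with components (cos φ cos λ, cos φ sin λ, sin φ).
The central angle between the endpoints is δ = arccos(p₁·p₂) ≈ 1.088 rad (62.4°). The total great-circle distance is δ·R ≈ 1.088 × 6371 ≈ 6934 km, so the target fraction is f = 3000/6934 ≈ 0.433.
Interpolate at f ≈ 0.433 with slerp weights a = sin((1−f)δ)/sin δ ≈ 0.654, b = sin(fδ)/sin δ ≈ 0.512.
p = a·p₁ + b·p₂ ≈ (0.090, -0.030, -0.996); φ = arcsin(p_z) ≈ -84.58°, λ = atan2(p_y, p_x) ≈ -18.60°.

≈ lat -84.6°, lon -18.6°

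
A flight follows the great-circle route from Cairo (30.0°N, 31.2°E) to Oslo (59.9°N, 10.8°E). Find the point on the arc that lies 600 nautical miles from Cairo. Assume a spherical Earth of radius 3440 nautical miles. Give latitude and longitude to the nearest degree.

≈ 39°N, 27°E

The haversine formula gives a central angle δ ≈ 0.574 rad (32.9°) between the endpoints. The total great-circle distance is δ·R ≈ 0.574 × 3440 ≈ 1975 nmi, so the target fraction is f = 600/1975 ≈ 0.304.
Interpolate at f ≈ 0.304 with slerp weights a = sin((1−f)δ)/sin δ ≈ 0.717, b = sin(fδ)/sin δ ≈ 0.320.
p = a·p₁ + b·p₂ ≈ (0.688, 0.351, 0.635); φ = arcsin(p_z) ≈ 39.40°, λ = atan2(p_y, p_x) ≈ 27.05°.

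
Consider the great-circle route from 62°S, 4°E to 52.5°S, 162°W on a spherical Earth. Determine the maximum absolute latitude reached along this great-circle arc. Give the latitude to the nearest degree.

The great circle lies in the plane with unit normal n̂ = (p₁ × p₂)/|p₁ × p₂|.
Here n̂_z ≈ -0.076; the vertex latitude is φ_max = arccos|n̂_z| ≈ 85.6°.
Check via Clairaut: cos φ_max = |cos φ₁| · sin C = cos(62.0°)·sin(170.6°) ≈ 0.076, again giving ≈ 85.6°.

≈ 86°S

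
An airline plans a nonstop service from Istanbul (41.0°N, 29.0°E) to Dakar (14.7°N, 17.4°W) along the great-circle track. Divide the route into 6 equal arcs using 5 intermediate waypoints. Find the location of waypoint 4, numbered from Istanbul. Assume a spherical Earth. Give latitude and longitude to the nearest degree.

≈ 25°N, 4°W

From cos δ = sin φ₁ sin φ₂ + cos φ₁ cos φ₂ cos Δλ, the central angle is δ ≈ 0.837 rad (47.9°).
Interpolate at f = 4/6 with slerp weights a = sin((1−f)δ)/sin δ ≈ 0.371, b = sin(fδ)/sin δ ≈ 0.713.
p = a·p₁ + b·p₂ ≈ (0.903, -0.071, 0.424); φ = arcsin(p_z) ≈ 25.10°, λ = atan2(p_y, p_x) ≈ -4.47°.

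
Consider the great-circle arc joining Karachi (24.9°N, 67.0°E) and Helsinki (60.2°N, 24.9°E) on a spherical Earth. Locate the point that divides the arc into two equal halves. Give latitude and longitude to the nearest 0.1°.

Convert each endpoint to a unit vector on the sphere (x = cos φ cos λ, y = cos φ sin λ, z = sin φ).
The central angle between the endpoints is δ = arccos(p₁·p₂) ≈ 0.796 rad (45.6°).
Interpolate at f = 1/2 with slerp weights a = sin((1−f)δ)/sin δ ≈ 0.542, b = sin(fδ)/sin δ ≈ 0.542.
p = a·p₁ + b·p₂ ≈ (0.437, 0.566, 0.699); φ = arcsin(p_z) ≈ 44.35°, λ = atan2(p_y, p_x) ≈ 52.36°.

≈ (44.3°N, 52.4°E)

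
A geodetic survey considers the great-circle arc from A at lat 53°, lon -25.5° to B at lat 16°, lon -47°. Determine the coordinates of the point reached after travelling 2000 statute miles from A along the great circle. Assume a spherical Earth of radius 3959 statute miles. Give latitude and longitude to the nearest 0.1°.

≈ lat 27.0°, lon -42.6°

The haversine formula gives a central angle δ ≈ 0.710 rad (40.7°) between the endpoints. The total great-circle distance is δ·R ≈ 0.710 × 3959 ≈ 2811 mi, so the target fraction is f = 2000/2811 ≈ 0.712.
Interpolate at f ≈ 0.712 with slerp weights a = sin((1−f)δ)/sin δ ≈ 0.312, b = sin(fδ)/sin δ ≈ 0.742.
p = a·p₁ + b·p₂ ≈ (0.656, -0.603, 0.454); φ = arcsin(p_z) ≈ 26.99°, λ = atan2(p_y, p_x) ≈ -42.57°.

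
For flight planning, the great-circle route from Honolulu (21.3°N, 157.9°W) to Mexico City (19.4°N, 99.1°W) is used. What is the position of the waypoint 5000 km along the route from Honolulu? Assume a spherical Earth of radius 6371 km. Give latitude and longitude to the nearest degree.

The haversine formula gives a central angle δ ≈ 0.957 rad (54.8°) between the endpoints. The total great-circle distance is δ·R ≈ 0.957 × 6371 ≈ 6098 km, so the target fraction is f = 5000/6098 ≈ 0.820.
Interpolate at f ≈ 0.820 with slerp weights a = sin((1−f)δ)/sin δ ≈ 0.210, b = sin(fδ)/sin δ ≈ 0.864.
p = a·p₁ + b·p₂ ≈ (-0.310, -0.879, 0.363); φ = arcsin(p_z) ≈ 21.30°, λ = atan2(p_y, p_x) ≈ -109.43°.

≈ 21°N, 109°W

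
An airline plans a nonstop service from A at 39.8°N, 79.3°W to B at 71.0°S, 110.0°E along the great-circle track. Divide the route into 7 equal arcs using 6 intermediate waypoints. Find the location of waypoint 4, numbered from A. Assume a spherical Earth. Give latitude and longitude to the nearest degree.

Convert each endpoint to a unit vector on the sphere (x = cos φ cos λ, y = cos φ sin λ, z = sin φ).
The central angle between the endpoints is δ = arccos(p₁·p₂) ≈ 2.591 rad (148.4°).
Interpolate at f = 4/7 with slerp weights a = sin((1−f)δ)/sin δ ≈ 1.712, b = sin(fδ)/sin δ ≈ 1.903.
p = a·p₁ + b·p₂ ≈ (0.032, -0.710, -0.704); φ = arcsin(p_z) ≈ -44.71°, λ = atan2(p_y, p_x) ≈ -87.40°.

≈ 45°S, 87°W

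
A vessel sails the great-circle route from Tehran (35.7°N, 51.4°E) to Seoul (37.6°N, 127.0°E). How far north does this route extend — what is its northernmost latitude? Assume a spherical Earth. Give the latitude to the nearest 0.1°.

≈ 43.3°N

The great circle lies in the plane with unit normal n̂ = (p₁ × p₂)/|p₁ × p₂|.
Here n̂_z ≈ +0.728; the vertex latitude is φ_max = arccos|n̂_z| ≈ 43.3°.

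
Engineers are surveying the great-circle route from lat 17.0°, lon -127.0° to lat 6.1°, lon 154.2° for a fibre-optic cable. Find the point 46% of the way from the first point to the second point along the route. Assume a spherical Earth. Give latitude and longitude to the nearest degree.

Write both endpoints as unit vectors p₁, p₂ with components (cos φ cos λ, cos φ sin λ, sin φ).
The central angle between the endpoints is δ = arccos(p₁·p₂) ≈ 1.353 rad (77.5°).
Interpolate at f = 0.46 with slerp weights a = sin((1−f)δ)/sin δ ≈ 0.684, b = sin(fδ)/sin δ ≈ 0.597.
p = a·p₁ + b·p₂ ≈ (-0.928, -0.264, 0.263); φ = arcsin(p_z) ≈ 15.27°, λ = atan2(p_y, p_x) ≈ -164.14°.

≈ lat 15°, lon -164°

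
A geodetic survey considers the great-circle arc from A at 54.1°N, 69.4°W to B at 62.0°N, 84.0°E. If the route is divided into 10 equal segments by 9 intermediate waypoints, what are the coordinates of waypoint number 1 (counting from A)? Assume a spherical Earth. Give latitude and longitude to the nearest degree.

Write both endpoints as unit vectors p₁, p₂ with components (cos φ cos λ, cos φ sin λ, sin φ).
The central angle between the endpoints is δ = arccos(p₁·p₂) ≈ 1.083 rad (62.0°).
Interpolate at f = 1/10 with slerp weights a = sin((1−f)δ)/sin δ ≈ 0.937, b = sin(fδ)/sin δ ≈ 0.122.
p = a·p₁ + b·p₂ ≈ (0.199, -0.457, 0.867); φ = arcsin(p_z) ≈ 60.09°, λ = atan2(p_y, p_x) ≈ -66.44°.

≈ 60°N, 66°W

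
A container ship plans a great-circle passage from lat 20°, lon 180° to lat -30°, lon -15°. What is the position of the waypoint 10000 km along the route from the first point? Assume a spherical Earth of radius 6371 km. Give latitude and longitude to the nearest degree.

Write both endpoints as unit vectors p₁, p₂ with components (cos φ cos λ, cos φ sin λ, sin φ).
The central angle between the endpoints is δ = arccos(p₁·p₂) ≈ 2.848 rad (163.2°). The total great-circle distance is δ·R ≈ 2.848 × 6371 ≈ 18142 km, so the target fraction is f = 10000/18142 ≈ 0.551.
Interpolate at f ≈ 0.551 with slerp weights a = sin((1−f)δ)/sin δ ≈ 3.303, b = sin(fδ)/sin δ ≈ 3.450.
p = a·p₁ + b·p₂ ≈ (-0.218, -0.773, -0.595); φ = arcsin(p_z) ≈ -36.54°, λ = atan2(p_y, p_x) ≈ -105.74°.

≈ lat -37°, lon -106°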